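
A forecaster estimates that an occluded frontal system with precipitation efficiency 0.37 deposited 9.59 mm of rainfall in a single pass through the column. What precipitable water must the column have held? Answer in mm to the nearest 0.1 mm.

PW ≈ 25.9 mm

PW = rainfall / ε = 9.59 / 0.37 = 25.9 mm.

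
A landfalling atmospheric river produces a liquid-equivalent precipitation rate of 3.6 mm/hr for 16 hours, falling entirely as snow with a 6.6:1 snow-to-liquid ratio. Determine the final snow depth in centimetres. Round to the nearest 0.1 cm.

snow depth ≈ 38.0 cm

Liquid-equivalent depth = 3.6 × 16 = 57.6 mm.
Snow depth = 57.6 mm × 6.6 = 380.16 mm = 38.0 cm.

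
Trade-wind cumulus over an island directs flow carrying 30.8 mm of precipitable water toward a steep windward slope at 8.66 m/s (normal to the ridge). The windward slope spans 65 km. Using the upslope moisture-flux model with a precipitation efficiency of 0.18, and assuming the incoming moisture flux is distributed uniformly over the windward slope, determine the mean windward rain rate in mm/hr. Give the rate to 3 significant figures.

R ≈ 2.66 mm/hr

Incoming column moisture flux per unit ridge length: F = V × PW = 8.66 × 30.8 = 266.728 mm·m/s.
Spread over the 65 km slope with efficiency ε = 0.18: R = ε·F/W = 0.18 × 266.728 / 65000 m = 7.386e-04 mm/s.
R = 7.386e-04 × 3600 = 2.66 mm/hr.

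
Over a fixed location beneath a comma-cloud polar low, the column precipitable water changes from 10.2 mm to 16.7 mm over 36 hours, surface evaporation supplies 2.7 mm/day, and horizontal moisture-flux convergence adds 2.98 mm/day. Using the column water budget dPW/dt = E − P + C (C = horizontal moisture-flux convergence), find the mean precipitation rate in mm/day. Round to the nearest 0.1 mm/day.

P ≈ 1.3 mm/day

dPW/dt = (16.7 − 10.2) mm / (36/24 day) = +4.333 mm/day.
P = E + C − dPW/dt = 2.7 + (2.98) − (+4.333) = 1.3 mm/day.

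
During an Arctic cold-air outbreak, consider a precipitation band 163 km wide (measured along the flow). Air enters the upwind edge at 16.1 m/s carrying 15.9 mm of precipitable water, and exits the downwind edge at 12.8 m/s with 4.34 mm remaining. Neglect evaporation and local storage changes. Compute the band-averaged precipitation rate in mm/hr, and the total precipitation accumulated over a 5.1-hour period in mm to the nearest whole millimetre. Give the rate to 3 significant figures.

Column moisture flux per unit crosswind length is F = V × PW.
Inflow: F_in = 16.1 × 15.9 = 255.99 mm·m/s
Outflow: F_out = 12.8 × 4.34 = 55.552 mm·m/s
Steady-state rate R = (F_in − F_out)/L = (255.99 − 55.552) / 163000 m = 1.230e-03 mm/s.
R = 1.230e-03 × 3600 = 4.43 mm/hr.
Over 5.1 h: total = 4.43 × 5.1 = 22.593 ≈ 23 mm.

R ≈ 4.43 mm/hr; total ≈ 23 mm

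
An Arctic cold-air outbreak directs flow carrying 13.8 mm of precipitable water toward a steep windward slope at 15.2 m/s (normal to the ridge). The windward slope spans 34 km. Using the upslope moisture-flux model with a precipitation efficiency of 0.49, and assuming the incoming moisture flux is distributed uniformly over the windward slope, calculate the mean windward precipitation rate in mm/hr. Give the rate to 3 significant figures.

Incoming column moisture flux per unit ridge length: F = V × PW = 15.2 × 13.8 = 209.76 mm·m/s.
Spread over the 34 km slope with efficiency ε = 0.49: R = ε·F/W = 0.49 × 209.76 / 34000 m = 3.023e-03 mm/s.
R = 3.023e-03 × 3600 = 10.9 mm/hr.

R ≈ 10.9 mm/hr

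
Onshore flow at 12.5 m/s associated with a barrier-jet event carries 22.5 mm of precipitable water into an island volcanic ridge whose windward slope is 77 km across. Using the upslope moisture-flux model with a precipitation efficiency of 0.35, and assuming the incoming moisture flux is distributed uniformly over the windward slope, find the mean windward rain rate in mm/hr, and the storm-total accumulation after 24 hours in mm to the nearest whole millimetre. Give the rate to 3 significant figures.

Incoming column moisture flux per unit ridge length: F = V × PW = 12.5 × 22.5 = 281.25 mm·m/s.
Spread over the 77 km slope with efficiency ε = 0.35: R = ε·F/W = 0.35 × 281.25 / 77000 m = 1.278e-03 mm/s.
R = 1.278e-03 × 3600 = 4.60 mm/hr.
Over 24 h: total = 4.60 × 24 = 110.4 ≈ 110 mm.

R ≈ 4.60 mm/hr; total ≈ 110 mm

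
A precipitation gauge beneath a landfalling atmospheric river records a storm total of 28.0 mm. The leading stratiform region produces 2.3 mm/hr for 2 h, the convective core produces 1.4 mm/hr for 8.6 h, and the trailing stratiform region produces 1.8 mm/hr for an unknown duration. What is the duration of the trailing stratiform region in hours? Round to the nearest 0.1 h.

duration ≈ 6.3 h

Known phases: 2.3 × 2 + 1.4 × 8.6 = 4.6 + 12.04 = 16.64 mm.
Remaining depth = 28.0 − 16.64 = 11.36 mm.
Duration = 11.36 / 1.8 = 6.3 h.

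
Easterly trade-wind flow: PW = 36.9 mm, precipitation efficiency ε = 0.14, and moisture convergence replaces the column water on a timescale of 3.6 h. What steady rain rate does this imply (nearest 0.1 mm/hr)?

R ≈ 1.4 mm/hr

Each overturning extracts ε × PW = 0.14 × 36.9 = 5.166 mm.
Rate = ε·PW / τ = 5.166 / 3.6 h = 1.4 mm/hr.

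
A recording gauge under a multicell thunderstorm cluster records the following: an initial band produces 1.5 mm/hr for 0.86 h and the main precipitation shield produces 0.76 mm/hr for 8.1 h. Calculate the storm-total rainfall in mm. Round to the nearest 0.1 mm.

total ≈ 7.4 mm

Total = Σ Rᵢ Δtᵢ = 1.5 × 0.86 + 0.76 × 8.1
      = 1.29 + 6.156 = 7.4 mm.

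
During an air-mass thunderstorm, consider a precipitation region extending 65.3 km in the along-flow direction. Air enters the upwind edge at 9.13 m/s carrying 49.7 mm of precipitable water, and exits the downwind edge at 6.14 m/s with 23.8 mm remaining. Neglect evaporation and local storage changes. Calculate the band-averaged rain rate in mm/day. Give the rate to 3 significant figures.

R ≈ 407 mm/day

Column moisture flux per unit crosswind length is F = V × PW.
Inflow: F_in = 9.13 × 49.7 = 453.761 mm·m/s
Outflow: F_out = 6.14 × 23.8 = 146.132 mm·m/s
Steady-state rate R = (F_in − F_out)/L = (453.761 − 146.132) / 65300 m = 4.711e-03 mm/s.
R = 4.711e-03 × 3600 × 24 = 407 mm/day.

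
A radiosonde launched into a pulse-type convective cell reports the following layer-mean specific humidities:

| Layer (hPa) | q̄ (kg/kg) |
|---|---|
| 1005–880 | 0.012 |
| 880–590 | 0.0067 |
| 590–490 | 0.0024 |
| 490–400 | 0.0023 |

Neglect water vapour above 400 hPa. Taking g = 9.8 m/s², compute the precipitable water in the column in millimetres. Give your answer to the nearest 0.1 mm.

PW ≈ 39.7 mm

Precipitable water is the column-integrated vapour mass per unit area: PW = (1/g) Σ q̄ Δp, with q in kg/kg and Δp in Pa (1 kg/m² of water = 1 mm).
Layer 1005–880 hPa: Δp = 125 hPa = 12500 Pa, q̄ = 0.012 kg/kg → 0.012 × 12500 / 9.8 = 15.31 mm
Layer 880–590 hPa: Δp = 290 hPa = 29000 Pa, q̄ = 0.0067 kg/kg → 0.0067 × 29000 / 9.8 = 19.83 mm
Layer 590–490 hPa: Δp = 100 hPa = 10000 Pa, q̄ = 0.0024 kg/kg → 0.0024 × 10000 / 9.8 = 2.45 mm
Layer 490–400 hPa: Δp = 90 hPa = 9000 Pa, q̄ = 0.0023 kg/kg → 0.0023 × 9000 / 9.8 = 2.11 mm
PW = 15.31 + 19.83 + 2.45 + 2.11 = 39.70 ≈ 39.7 mm.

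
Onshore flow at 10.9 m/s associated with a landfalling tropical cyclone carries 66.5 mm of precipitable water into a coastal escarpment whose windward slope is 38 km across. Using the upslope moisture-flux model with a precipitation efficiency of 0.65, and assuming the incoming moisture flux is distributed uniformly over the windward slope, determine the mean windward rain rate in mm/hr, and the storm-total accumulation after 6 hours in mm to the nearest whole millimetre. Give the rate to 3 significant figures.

Incoming column moisture flux per unit ridge length: F = V × PW = 10.9 × 66.5 = 724.85 mm·m/s.
Spread over the 38 km slope with efficiency ε = 0.65: R = ε·F/W = 0.65 × 724.85 / 38000 m = 1.240e-02 mm/s.
R = 1.240e-02 × 3600 = 44.6 mm/hr.
Over 6 h: total = 44.6 × 6 = 267.6 ≈ 268 mm.

R ≈ 44.6 mm/hr; total ≈ 268 mm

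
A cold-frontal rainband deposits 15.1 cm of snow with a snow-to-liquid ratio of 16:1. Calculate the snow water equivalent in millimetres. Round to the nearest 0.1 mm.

SWE ≈ 9.4 mm

SWE = snow depth / ratio = 15.1 cm / 16 = 0.944 cm = 9.4 mm.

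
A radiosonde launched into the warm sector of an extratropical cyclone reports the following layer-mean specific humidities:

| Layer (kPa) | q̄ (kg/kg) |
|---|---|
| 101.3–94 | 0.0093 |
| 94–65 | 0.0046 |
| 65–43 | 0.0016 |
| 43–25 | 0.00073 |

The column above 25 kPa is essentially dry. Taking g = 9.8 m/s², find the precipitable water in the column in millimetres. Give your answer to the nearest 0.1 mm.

Precipitable water is the column-integrated vapour mass per unit area: PW = (1/g) Σ q̄ Δp, with q in kg/kg and Δp in Pa (1 kg/m² of water = 1 mm).
Layer 101.3–94 kPa: Δp = 73 hPa = 7300 Pa, q̄ = 0.0093 kg/kg → 0.0093 × 7300 / 9.8 = 6.93 mm
Layer 94–65 kPa: Δp = 290 hPa = 29000 Pa, q̄ = 0.0046 kg/kg → 0.0046 × 29000 / 9.8 = 13.61 mm
Layer 65–43 kPa: Δp = 220 hPa = 22000 Pa, q̄ = 0.0016 kg/kg → 0.0016 × 22000 / 9.8 = 3.59 mm
Layer 43–25 kPa: Δp = 180 hPa = 18000 Pa, q̄ = 0.00073 kg/kg → 0.00073 × 18000 / 9.8 = 1.34 mm
PW = 6.93 + 13.61 + 3.59 + 1.34 = 25.47 ≈ 25.5 mm.

PW ≈ 25.5 mm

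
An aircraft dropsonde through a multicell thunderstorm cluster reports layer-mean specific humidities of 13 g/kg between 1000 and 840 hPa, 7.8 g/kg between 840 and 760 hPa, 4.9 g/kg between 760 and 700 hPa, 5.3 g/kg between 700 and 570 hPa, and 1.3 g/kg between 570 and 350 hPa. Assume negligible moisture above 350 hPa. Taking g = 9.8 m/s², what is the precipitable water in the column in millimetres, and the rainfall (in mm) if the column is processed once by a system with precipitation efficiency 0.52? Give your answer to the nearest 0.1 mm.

PW ≈ 40.5 mm; rainfall ≈ 21.1 mm

Precipitable water is the column-integrated vapour mass per unit area: PW = (1/g) Σ q̄ Δp, with q in kg/kg and Δp in Pa (1 kg/m² of water = 1 mm).
Layer 1000–840 hPa: Δp = 160 hPa = 16000 Pa, q̄ = 0.013 kg/kg → 0.013 × 16000 / 9.8 = 21.22 mm
Layer 840–760 hPa: Δp = 80 hPa = 8000 Pa, q̄ = 0.0078 kg/kg → 0.0078 × 8000 / 9.8 = 6.37 mm
Layer 760–700 hPa: Δp = 60 hPa = 6000 Pa, q̄ = 0.0049 kg/kg → 0.0049 × 6000 / 9.8 = 3.00 mm
Layer 700–570 hPa: Δp = 130 hPa = 13000 Pa, q̄ = 0.0053 kg/kg → 0.0053 × 13000 / 9.8 = 7.03 mm
Layer 570–350 hPa: Δp = 220 hPa = 22000 Pa, q̄ = 0.0013 kg/kg → 0.0013 × 22000 / 9.8 = 2.92 mm
PW = 21.22 + 6.37 + 3.00 + 7.03 + 2.92 = 40.54 ≈ 40.5 mm.
Rainfall = ε × PW = 0.52 × 40.5 = 21.1 mm.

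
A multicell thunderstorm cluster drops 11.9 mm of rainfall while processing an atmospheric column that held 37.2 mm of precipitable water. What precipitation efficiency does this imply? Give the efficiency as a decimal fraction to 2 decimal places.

ε = rainfall / PW = 11.9 / 37.2 = 0.32.

ε ≈ 0.32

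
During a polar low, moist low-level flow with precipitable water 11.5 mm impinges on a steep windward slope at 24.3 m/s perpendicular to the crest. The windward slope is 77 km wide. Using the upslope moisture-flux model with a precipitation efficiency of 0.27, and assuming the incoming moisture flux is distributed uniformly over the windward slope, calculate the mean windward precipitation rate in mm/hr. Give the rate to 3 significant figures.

R ≈ 3.53 mm/hr

Incoming column moisture flux per unit ridge length: F = V × PW = 24.3 × 11.5 = 279.45 mm·m/s.
Spread over the 77 km slope with efficiency ε = 0.27: R = ε·F/W = 0.27 × 279.45 / 77000 m = 9.799e-04 mm/s.
R = 9.799e-04 × 3600 = 3.53 mm/hr.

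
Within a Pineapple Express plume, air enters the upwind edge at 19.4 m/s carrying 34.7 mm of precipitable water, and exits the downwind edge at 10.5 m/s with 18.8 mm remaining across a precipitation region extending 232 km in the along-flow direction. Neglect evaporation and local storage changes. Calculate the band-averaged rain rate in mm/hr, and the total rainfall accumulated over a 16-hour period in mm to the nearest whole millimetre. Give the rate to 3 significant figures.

R ≈ 7.38 mm/hr; total ≈ 118 mm

Column moisture flux per unit crosswind length is F = V × PW.
Inflow: F_in = 19.4 × 34.7 = 673.18 mm·m/s
Outflow: F_out = 10.5 × 18.8 = 197.4 mm·m/s
Steady-state rate R = (F_in − F_out)/L = (673.18 − 197.4) / 232000 m = 2.051e-03 mm/s.
R = 2.051e-03 × 3600 = 7.38 mm/hr.
Over 16 h: total = 7.38 × 16 = 118.08 ≈ 118 mm.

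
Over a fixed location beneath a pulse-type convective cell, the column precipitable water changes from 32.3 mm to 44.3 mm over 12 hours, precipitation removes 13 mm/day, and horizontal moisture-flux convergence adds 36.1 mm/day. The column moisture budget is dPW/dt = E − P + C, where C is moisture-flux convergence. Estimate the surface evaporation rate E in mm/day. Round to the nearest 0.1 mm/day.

dPW/dt = (44.3 − 32.3) mm / (12/24 day) = +24.000 mm/day.
E = dPW/dt + P − C = (+24.000) + 13 − (36.1) = 0.9 mm/day.

E ≈ 0.9 mm/day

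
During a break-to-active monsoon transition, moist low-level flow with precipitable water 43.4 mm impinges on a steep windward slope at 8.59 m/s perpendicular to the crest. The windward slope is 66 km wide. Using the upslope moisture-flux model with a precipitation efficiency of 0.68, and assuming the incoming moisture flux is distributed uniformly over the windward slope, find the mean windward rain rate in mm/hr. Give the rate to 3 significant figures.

R ≈ 13.8 mm/hr

Incoming column moisture flux per unit ridge length: F = V × PW = 8.59 × 43.4 = 372.806 mm·m/s.
Spread over the 66 km slope with efficiency ε = 0.68: R = ε·F/W = 0.68 × 372.806 / 66000 m = 3.841e-03 mm/s.
R = 3.841e-03 × 3600 = 13.8 mm/hr.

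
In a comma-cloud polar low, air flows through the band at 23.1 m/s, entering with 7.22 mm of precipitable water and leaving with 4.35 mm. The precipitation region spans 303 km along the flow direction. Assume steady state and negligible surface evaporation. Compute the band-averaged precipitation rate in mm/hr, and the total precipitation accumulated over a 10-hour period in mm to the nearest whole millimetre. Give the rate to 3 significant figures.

Column moisture flux per unit crosswind length is F = V × PW.
Inflow: F_in = 23.1 × 7.22 = 166.782 mm·m/s
Outflow: F_out = 23.1 × 4.35 = 100.485 mm·m/s
Steady-state rate R = (F_in − F_out)/L = (166.782 − 100.485) / 303000 m = 2.188e-04 mm/s.
R = 2.188e-04 × 3600 = 0.788 mm/hr.
Over 10 h: total = 0.788 × 10 = 7.88 ≈ 8 mm.

R ≈ 0.788 mm/hr; total ≈ 8 mm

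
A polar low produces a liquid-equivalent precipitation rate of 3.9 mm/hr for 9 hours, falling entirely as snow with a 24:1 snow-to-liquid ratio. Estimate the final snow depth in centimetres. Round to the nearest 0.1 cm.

Liquid-equivalent depth = 3.9 × 9 = 35.1 mm.
Snow depth = 35.1 mm × 24 = 842.4 mm = 84.2 cm.

snow depth ≈ 84.2 cm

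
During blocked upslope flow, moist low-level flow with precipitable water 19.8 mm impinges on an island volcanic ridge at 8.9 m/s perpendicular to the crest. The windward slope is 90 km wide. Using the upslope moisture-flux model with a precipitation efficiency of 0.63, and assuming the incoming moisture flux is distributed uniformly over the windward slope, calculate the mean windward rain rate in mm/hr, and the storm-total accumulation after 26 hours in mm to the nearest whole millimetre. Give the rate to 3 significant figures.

Incoming column moisture flux per unit ridge length: F = V × PW = 8.9 × 19.8 = 176.22 mm·m/s.
Spread over the 90 km slope with efficiency ε = 0.63: R = ε·F/W = 0.63 × 176.22 / 90000 m = 1.234e-03 mm/s.
R = 1.234e-03 × 3600 = 4.44 mm/hr.
Over 26 h: total = 4.44 × 26 = 115.44 ≈ 115 mm.

R ≈ 4.44 mm/hr; total ≈ 115 mm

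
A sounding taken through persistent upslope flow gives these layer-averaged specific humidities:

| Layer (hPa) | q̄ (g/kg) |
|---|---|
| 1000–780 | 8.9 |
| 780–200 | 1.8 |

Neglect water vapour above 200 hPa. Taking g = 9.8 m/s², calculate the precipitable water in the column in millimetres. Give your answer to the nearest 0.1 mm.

Precipitable water is the column-integrated vapour mass per unit area: PW = (1/g) Σ q̄ Δp, with q in kg/kg and Δp in Pa (1 kg/m² of water = 1 mm).
Layer 1000–780 hPa: Δp = 220 hPa = 22000 Pa, q̄ = 0.0089 kg/kg → 0.0089 × 22000 / 9.8 = 19.98 mm
Layer 780–200 hPa: Δp = 580 hPa = 58000 Pa, q̄ = 0.0018 kg/kg → 0.0018 × 58000 / 9.8 = 10.65 mm
PW = 19.98 + 10.65 = 30.63 ≈ 30.6 mm.

PW ≈ 30.6 mm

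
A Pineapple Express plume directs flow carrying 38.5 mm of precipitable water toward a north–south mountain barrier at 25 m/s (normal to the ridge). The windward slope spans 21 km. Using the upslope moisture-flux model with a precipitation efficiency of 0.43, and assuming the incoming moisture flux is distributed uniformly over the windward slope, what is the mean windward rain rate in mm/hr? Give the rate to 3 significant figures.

Incoming column moisture flux per unit ridge length: F = V × PW = 25 × 38.5 = 962.5 mm·m/s.
Spread over the 21 km slope with efficiency ε = 0.43: R = ε·F/W = 0.43 × 962.5 / 21000 m = 1.971e-02 mm/s.
R = 1.971e-02 × 3600 = 71.0 mm/hr.

R ≈ 71.0 mm/hr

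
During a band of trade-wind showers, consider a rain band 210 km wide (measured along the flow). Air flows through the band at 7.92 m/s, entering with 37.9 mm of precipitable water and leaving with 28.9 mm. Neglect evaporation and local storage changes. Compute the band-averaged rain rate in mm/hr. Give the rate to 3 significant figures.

R ≈ 1.22 mm/hr

Column moisture flux per unit crosswind length is F = V × PW.
Inflow: F_in = 7.92 × 37.9 = 300.168 mm·m/s
Outflow: F_out = 7.92 × 28.9 = 228.888 mm·m/s
Steady-state rate R = (F_in − F_out)/L = (300.168 − 228.888) / 210000 m = 3.394e-04 mm/s.
R = 3.394e-04 × 3600 = 1.22 mm/hr.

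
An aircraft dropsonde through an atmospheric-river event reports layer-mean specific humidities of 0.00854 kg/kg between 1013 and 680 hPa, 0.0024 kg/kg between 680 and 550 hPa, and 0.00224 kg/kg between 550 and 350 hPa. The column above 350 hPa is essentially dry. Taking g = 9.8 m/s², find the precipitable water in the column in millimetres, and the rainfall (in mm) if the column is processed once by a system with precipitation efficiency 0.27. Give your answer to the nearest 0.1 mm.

PW ≈ 36.8 mm; rainfall ≈ 9.9 mm

Precipitable water is the column-integrated vapour mass per unit area: PW = (1/g) Σ q̄ Δp, with q in kg/kg and Δp in Pa (1 kg/m² of water = 1 mm).
Layer 1013–680 hPa: Δp = 333 hPa = 33300 Pa, q̄ = 0.00854 kg/kg → 0.00854 × 33300 / 9.8 = 29.02 mm
Layer 680–550 hPa: Δp = 130 hPa = 13000 Pa, q̄ = 0.0024 kg/kg → 0.0024 × 13000 / 9.8 = 3.18 mm
Layer 550–350 hPa: Δp = 200 hPa = 20000 Pa, q̄ = 0.00224 kg/kg → 0.00224 × 20000 / 9.8 = 4.57 mm
PW = 29.02 + 3.18 + 4.57 = 36.77 ≈ 36.8 mm.
Rainfall = ε × PW = 0.27 × 36.8 = 9.9 mm.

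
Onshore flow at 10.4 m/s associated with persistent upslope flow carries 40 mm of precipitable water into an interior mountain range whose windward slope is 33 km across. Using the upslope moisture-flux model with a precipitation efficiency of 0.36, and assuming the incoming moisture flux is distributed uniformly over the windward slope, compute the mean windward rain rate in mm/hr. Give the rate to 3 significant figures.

Incoming column moisture flux per unit ridge length: F = V × PW = 10.4 × 40 = 416 mm·m/s.
Spread over the 33 km slope with efficiency ε = 0.36: R = ε·F/W = 0.36 × 416 / 33000 m = 4.538e-03 mm/s.
R = 4.538e-03 × 3600 = 16.3 mm/hr.

R ≈ 16.3 mm/hr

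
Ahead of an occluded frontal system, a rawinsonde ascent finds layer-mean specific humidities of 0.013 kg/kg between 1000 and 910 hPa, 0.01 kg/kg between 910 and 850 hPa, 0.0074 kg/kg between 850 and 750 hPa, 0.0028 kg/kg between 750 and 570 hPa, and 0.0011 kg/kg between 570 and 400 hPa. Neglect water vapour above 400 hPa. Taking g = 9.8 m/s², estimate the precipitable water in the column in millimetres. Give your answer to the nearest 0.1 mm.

PW ≈ 32.7 mm

Precipitable water is the column-integrated vapour mass per unit area: PW = (1/g) Σ q̄ Δp, with q in kg/kg and Δp in Pa (1 kg/m² of water = 1 mm).
Layer 1000–910 hPa: Δp = 90 hPa = 9000 Pa, q̄ = 0.013 kg/kg → 0.013 × 9000 / 9.8 = 11.94 mm
Layer 910–850 hPa: Δp = 60 hPa = 6000 Pa, q̄ = 0.01 kg/kg → 0.01 × 6000 / 9.8 = 6.12 mm
Layer 850–750 hPa: Δp = 100 hPa = 10000 Pa, q̄ = 0.0074 kg/kg → 0.0074 × 10000 / 9.8 = 7.55 mm
Layer 750–570 hPa: Δp = 180 hPa = 18000 Pa, q̄ = 0.0028 kg/kg → 0.0028 × 18000 / 9.8 = 5.14 mm
Layer 570–400 hPa: Δp = 170 hPa = 17000 Pa, q̄ = 0.0011 kg/kg → 0.0011 × 17000 / 9.8 = 1.91 mm
PW = 11.94 + 6.12 + 7.55 + 5.14 + 1.91 = 32.66 ≈ 32.7 mm.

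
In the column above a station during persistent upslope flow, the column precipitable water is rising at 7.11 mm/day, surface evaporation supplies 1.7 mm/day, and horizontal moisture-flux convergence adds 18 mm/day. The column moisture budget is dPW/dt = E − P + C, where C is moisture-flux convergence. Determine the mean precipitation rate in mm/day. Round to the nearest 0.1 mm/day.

dPW/dt = +7.11 mm/day.
P = E + C − dPW/dt = 1.7 + (18) − (+7.11) = 12.6 mm/day.

P ≈ 12.6 mm/day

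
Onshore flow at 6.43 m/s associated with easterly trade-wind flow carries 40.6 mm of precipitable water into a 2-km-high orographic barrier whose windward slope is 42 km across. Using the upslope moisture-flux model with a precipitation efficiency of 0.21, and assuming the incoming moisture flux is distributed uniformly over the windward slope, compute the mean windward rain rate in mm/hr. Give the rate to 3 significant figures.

Incoming column moisture flux per unit ridge length: F = V × PW = 6.43 × 40.6 = 261.058 mm·m/s.
Spread over the 42 km slope with efficiency ε = 0.21: R = ε·F/W = 0.21 × 261.058 / 42000 m = 1.305e-03 mm/s.
R = 1.305e-03 × 3600 = 4.70 mm/hr.

R ≈ 4.70 mm/hr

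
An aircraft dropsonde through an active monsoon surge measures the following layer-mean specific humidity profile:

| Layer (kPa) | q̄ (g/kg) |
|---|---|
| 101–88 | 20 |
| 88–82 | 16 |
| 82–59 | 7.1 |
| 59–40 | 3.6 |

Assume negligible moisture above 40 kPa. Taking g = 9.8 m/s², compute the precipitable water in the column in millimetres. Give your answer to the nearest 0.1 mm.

Precipitable water is the column-integrated vapour mass per unit area: PW = (1/g) Σ q̄ Δp, with q in kg/kg and Δp in Pa (1 kg/m² of water = 1 mm).
Layer 101–88 kPa: Δp = 130 hPa = 13000 Pa, q̄ = 0.02 kg/kg → 0.02 × 13000 / 9.8 = 26.53 mm
Layer 88–82 kPa: Δp = 60 hPa = 6000 Pa, q̄ = 0.016 kg/kg → 0.016 × 6000 / 9.8 = 9.80 mm
Layer 82–59 kPa: Δp = 230 hPa = 23000 Pa, q̄ = 0.0071 kg/kg → 0.0071 × 23000 / 9.8 = 16.66 mm
Layer 59–40 kPa: Δp = 190 hPa = 19000 Pa, q̄ = 0.0036 kg/kg → 0.0036 × 19000 / 9.8 = 6.98 mm
PW = 26.53 + 9.80 + 16.66 + 6.98 = 59.97 ≈ 60.0 mm.

PW ≈ 60.0 mm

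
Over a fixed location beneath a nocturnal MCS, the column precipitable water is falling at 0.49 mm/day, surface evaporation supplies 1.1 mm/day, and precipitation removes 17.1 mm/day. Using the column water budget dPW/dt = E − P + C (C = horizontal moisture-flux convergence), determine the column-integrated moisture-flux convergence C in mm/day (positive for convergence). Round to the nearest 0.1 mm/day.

dPW/dt = -0.49 mm/day.
C = dPW/dt − E + P = (-0.49) − 1.1 + 17.1 = 15.5 mm/day.

C ≈ 15.5 mm/day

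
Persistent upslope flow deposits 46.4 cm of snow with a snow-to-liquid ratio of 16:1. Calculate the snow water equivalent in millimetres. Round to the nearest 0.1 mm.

SWE = snow depth / ratio = 46.4 cm / 16 = 2.900 cm = 29.0 mm.

SWE ≈ 29.0 mm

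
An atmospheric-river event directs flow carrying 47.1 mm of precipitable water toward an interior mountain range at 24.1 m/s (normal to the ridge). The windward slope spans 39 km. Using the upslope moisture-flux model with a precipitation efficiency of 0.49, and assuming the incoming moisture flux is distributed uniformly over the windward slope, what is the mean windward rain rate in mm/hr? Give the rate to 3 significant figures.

Incoming column moisture flux per unit ridge length: F = V × PW = 24.1 × 47.1 = 1135.11 mm·m/s.
Spread over the 39 km slope with efficiency ε = 0.49: R = ε·F/W = 0.49 × 1135.11 / 39000 m = 1.426e-02 mm/s.
R = 1.426e-02 × 3600 = 51.3 mm/hr.

R ≈ 51.3 mm/hr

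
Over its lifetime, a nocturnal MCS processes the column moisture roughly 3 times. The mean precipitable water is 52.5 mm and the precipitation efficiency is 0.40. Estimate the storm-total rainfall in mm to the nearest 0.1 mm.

rainfall ≈ 63.0 mm

Each cycle deposits ε × PW = 0.40 × 52.5 = 21 mm.
Over 3 cycles: 3 × 21 = 63.0 mm.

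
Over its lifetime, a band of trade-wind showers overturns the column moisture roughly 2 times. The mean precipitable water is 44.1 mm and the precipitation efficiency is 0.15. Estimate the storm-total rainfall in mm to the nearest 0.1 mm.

rainfall ≈ 13.2 mm

Each cycle deposits ε × PW = 0.15 × 44.1 = 6.615 mm.
Over 2 cycles: 2 × 6.615 = 13.2 mm.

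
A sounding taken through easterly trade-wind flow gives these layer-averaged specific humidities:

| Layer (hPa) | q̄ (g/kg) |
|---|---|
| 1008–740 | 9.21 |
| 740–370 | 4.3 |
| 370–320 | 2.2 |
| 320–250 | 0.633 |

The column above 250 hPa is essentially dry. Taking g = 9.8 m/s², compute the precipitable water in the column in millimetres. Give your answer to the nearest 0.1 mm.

Precipitable water is the column-integrated vapour mass per unit area: PW = (1/g) Σ q̄ Δp, with q in kg/kg and Δp in Pa (1 kg/m² of water = 1 mm).
Layer 1008–740 hPa: Δp = 268 hPa = 26800 Pa, q̄ = 0.00921 kg/kg → 0.00921 × 26800 / 9.8 = 25.19 mm
Layer 740–370 hPa: Δp = 370 hPa = 37000 Pa, q̄ = 0.0043 kg/kg → 0.0043 × 37000 / 9.8 = 16.23 mm
Layer 370–320 hPa: Δp = 50 hPa = 5000 Pa, q̄ = 0.0022 kg/kg → 0.0022 × 5000 / 9.8 = 1.12 mm
Layer 320–250 hPa: Δp = 70 hPa = 7000 Pa, q̄ = 0.000633 kg/kg → 0.000633 × 7000 / 9.8 = 0.45 mm
PW = 25.19 + 16.23 + 1.12 + 0.45 = 42.99 ≈ 43.0 mm.

PW ≈ 43.0 mm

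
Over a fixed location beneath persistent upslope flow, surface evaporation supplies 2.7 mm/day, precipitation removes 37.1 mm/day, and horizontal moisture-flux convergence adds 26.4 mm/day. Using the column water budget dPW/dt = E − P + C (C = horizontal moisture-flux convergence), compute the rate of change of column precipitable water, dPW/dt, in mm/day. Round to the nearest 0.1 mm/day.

dPW/dt = E − P + C = 2.7 − 37.1 + (26.4) = -8.0 mm/day.

dPW/dt ≈ -8.0 mm/day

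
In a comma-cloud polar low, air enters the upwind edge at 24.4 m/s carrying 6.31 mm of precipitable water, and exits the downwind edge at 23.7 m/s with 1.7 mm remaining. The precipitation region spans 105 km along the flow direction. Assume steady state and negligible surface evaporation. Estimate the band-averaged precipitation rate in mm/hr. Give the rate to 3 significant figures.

R ≈ 3.90 mm/hr

Column moisture flux per unit crosswind length is F = V × PW.
Inflow: F_in = 24.4 × 6.31 = 153.964 mm·m/s
Outflow: F_out = 23.7 × 1.7 = 40.29 mm·m/s
Steady-state rate R = (F_in − F_out)/L = (153.964 − 40.29) / 105000 m = 1.083e-03 mm/s.
R = 1.083e-03 × 3600 = 3.90 mm/hr.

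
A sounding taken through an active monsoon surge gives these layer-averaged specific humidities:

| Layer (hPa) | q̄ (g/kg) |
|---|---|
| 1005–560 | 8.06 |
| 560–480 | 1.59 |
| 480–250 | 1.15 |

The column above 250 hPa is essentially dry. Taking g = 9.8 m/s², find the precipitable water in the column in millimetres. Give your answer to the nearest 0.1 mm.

Precipitable water is the column-integrated vapour mass per unit area: PW = (1/g) Σ q̄ Δp, with q in kg/kg and Δp in Pa (1 kg/m² of water = 1 mm).
Layer 1005–560 hPa: Δp = 445 hPa = 44500 Pa, q̄ = 0.00806 kg/kg → 0.00806 × 44500 / 9.8 = 36.60 mm
Layer 560–480 hPa: Δp = 80 hPa = 8000 Pa, q̄ = 0.00159 kg/kg → 0.00159 × 8000 / 9.8 = 1.30 mm
Layer 480–250 hPa: Δp = 230 hPa = 23000 Pa, q̄ = 0.00115 kg/kg → 0.00115 × 23000 / 9.8 = 2.70 mm
PW = 36.60 + 1.30 + 2.70 = 40.60 ≈ 40.6 mm.

PW ≈ 40.6 mm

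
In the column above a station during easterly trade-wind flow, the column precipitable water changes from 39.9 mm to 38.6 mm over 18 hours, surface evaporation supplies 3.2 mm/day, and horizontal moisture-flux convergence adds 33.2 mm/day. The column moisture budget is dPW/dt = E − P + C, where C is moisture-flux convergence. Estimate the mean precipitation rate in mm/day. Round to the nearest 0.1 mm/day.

dPW/dt = (38.6 − 39.9) mm / (18/24 day) = -1.733 mm/day.
P = E + C − dPW/dt = 3.2 + (33.2) − (-1.733) = 38.1 mm/day.

P ≈ 38.1 mm/day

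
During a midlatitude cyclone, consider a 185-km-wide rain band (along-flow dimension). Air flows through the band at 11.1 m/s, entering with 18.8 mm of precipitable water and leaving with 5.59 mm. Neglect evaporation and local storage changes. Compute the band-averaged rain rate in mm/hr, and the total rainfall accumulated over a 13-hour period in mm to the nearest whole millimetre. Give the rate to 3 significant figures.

R ≈ 2.85 mm/hr; total ≈ 37 mm

Column moisture flux per unit crosswind length is F = V × PW.
Inflow: F_in = 11.1 × 18.8 = 208.68 mm·m/s
Outflow: F_out = 11.1 × 5.59 = 62.049 mm·m/s
Steady-state rate R = (F_in − F_out)/L = (208.68 − 62.049) / 185000 m = 7.926e-04 mm/s.
R = 7.926e-04 × 3600 = 2.85 mm/hr.
Over 13 h: total = 2.85 × 13 = 37.05 ≈ 37 mm.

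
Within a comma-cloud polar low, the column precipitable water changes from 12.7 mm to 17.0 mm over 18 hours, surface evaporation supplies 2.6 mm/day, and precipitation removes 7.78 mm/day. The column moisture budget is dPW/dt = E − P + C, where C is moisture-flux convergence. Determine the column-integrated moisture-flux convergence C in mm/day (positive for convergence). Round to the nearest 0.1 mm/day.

C ≈ 10.9 mm/day

dPW/dt = (17.0 − 12.7) mm / (18/24 day) = +5.733 mm/day.
C = dPW/dt − E + P = (+5.733) − 2.6 + 7.78 = 10.9 mm/day.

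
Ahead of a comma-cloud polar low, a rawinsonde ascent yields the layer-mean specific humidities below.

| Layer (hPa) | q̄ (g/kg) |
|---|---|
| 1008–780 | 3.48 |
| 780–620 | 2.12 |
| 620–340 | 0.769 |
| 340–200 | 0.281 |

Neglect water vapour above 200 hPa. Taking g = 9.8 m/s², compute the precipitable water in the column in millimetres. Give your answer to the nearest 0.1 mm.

PW ≈ 14.2 mm

Precipitable water is the column-integrated vapour mass per unit area: PW = (1/g) Σ q̄ Δp, with q in kg/kg and Δp in Pa (1 kg/m² of water = 1 mm).
Layer 1008–780 hPa: Δp = 228 hPa = 22800 Pa, q̄ = 0.00348 kg/kg → 0.00348 × 22800 / 9.8 = 8.10 mm
Layer 780–620 hPa: Δp = 160 hPa = 16000 Pa, q̄ = 0.00212 kg/kg → 0.00212 × 16000 / 9.8 = 3.46 mm
Layer 620–340 hPa: Δp = 280 hPa = 28000 Pa, q̄ = 0.000769 kg/kg → 0.000769 × 28000 / 9.8 = 2.20 mm
Layer 340–200 hPa: Δp = 140 hPa = 14000 Pa, q̄ = 0.000281 kg/kg → 0.000281 × 14000 / 9.8 = 0.40 mm
PW = 8.10 + 3.46 + 2.20 + 0.40 = 14.16 ≈ 14.2 mm.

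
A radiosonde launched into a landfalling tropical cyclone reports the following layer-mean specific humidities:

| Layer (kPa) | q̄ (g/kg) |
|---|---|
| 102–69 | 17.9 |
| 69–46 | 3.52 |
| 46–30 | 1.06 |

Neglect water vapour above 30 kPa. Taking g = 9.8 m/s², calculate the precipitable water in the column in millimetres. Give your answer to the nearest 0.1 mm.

PW ≈ 70.3 mm

Precipitable water is the column-integrated vapour mass per unit area: PW = (1/g) Σ q̄ Δp, with q in kg/kg and Δp in Pa (1 kg/m² of water = 1 mm).
Layer 102–69 kPa: Δp = 330 hPa = 33000 Pa, q̄ = 0.0179 kg/kg → 0.0179 × 33000 / 9.8 = 60.28 mm
Layer 69–46 kPa: Δp = 230 hPa = 23000 Pa, q̄ = 0.00352 kg/kg → 0.00352 × 23000 / 9.8 = 8.26 mm
Layer 46–30 kPa: Δp = 160 hPa = 16000 Pa, q̄ = 0.00106 kg/kg → 0.00106 × 16000 / 9.8 = 1.73 mm
PW = 60.28 + 8.26 + 1.73 = 70.27 ≈ 70.3 mm.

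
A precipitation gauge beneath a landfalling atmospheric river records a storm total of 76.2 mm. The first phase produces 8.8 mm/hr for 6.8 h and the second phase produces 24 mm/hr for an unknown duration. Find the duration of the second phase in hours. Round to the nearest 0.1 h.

duration ≈ 0.7 h

Known phases: 8.8 × 6.8 = 59.84 mm.
Remaining depth = 76.2 − 59.84 = 16.36 mm.
Duration = 16.36 / 24 = 0.7 h.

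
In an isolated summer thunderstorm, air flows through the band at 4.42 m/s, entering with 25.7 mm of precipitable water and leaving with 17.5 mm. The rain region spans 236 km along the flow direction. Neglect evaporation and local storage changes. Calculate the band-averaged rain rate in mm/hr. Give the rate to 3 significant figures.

Column moisture flux per unit crosswind length is F = V × PW.
Inflow: F_in = 4.42 × 25.7 = 113.594 mm·m/s
Outflow: F_out = 4.42 × 17.5 = 77.35 mm·m/s
Steady-state rate R = (F_in − F_out)/L = (113.594 − 77.35) / 236000 m = 1.536e-04 mm/s.
R = 1.536e-04 × 3600 = 0.553 mm/hr.

R ≈ 0.553 mm/hr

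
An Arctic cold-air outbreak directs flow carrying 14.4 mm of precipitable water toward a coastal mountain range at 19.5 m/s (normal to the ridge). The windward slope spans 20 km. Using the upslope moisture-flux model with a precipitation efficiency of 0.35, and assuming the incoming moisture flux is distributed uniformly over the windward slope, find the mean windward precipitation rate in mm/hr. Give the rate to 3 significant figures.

Incoming column moisture flux per unit ridge length: F = V × PW = 19.5 × 14.4 = 280.8 mm·m/s.
Spread over the 20 km slope with efficiency ε = 0.35: R = ε·F/W = 0.35 × 280.8 / 20000 m = 4.914e-03 mm/s.
R = 4.914e-03 × 3600 = 17.7 mm/hr.

R ≈ 17.7 mm/hr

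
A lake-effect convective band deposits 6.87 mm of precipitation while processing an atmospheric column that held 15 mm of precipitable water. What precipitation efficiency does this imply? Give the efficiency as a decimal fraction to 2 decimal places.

ε = precipitation / PW = 6.87 / 15 = 0.46.

ε ≈ 0.46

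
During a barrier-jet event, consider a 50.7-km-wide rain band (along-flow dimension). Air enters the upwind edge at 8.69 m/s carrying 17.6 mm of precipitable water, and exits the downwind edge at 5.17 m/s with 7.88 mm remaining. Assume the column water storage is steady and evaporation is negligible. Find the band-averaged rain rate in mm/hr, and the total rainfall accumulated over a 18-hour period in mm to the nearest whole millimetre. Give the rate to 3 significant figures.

Column moisture flux per unit crosswind length is F = V × PW.
Inflow: F_in = 8.69 × 17.6 = 152.944 mm·m/s
Outflow: F_out = 5.17 × 7.88 = 40.7396 mm·m/s
Steady-state rate R = (F_in − F_out)/L = (152.944 − 40.7396) / 50700 m = 2.213e-03 mm/s.
R = 2.213e-03 × 3600 = 7.97 mm/hr.
Over 18 h: total = 7.97 × 18 = 143.46 ≈ 143 mm.

R ≈ 7.97 mm/hr; total ≈ 143 mm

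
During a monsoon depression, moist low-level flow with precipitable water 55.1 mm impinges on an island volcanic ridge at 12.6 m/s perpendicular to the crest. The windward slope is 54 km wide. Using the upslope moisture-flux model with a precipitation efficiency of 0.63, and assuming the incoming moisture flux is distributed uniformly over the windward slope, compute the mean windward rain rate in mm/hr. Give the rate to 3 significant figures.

Incoming column moisture flux per unit ridge length: F = V × PW = 12.6 × 55.1 = 694.26 mm·m/s.
Spread over the 54 km slope with efficiency ε = 0.63: R = ε·F/W = 0.63 × 694.26 / 54000 m = 8.100e-03 mm/s.
R = 8.100e-03 × 3600 = 29.2 mm/hr.

R ≈ 29.2 mm/hr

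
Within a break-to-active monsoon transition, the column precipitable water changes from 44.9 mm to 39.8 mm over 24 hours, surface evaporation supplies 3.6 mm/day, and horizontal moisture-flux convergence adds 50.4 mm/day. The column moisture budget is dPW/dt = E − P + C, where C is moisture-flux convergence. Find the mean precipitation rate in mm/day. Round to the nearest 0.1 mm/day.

dPW/dt = (39.8 − 44.9) mm / (24/24 day) = -5.100 mm/day.
P = E + C − dPW/dt = 3.6 + (50.4) − (-5.100) = 59.1 mm/day.

P ≈ 59.1 mm/day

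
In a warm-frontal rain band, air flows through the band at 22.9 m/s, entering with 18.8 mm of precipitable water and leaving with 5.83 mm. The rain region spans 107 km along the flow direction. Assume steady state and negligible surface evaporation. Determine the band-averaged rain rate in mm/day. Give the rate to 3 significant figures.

Column moisture flux per unit crosswind length is F = V × PW.
Inflow: F_in = 22.9 × 18.8 = 430.52 mm·m/s
Outflow: F_out = 22.9 × 5.83 = 133.507 mm·m/s
Steady-state rate R = (F_in − F_out)/L = (430.52 − 133.507) / 107000 m = 2.776e-03 mm/s.
R = 2.776e-03 × 3600 × 24 = 240 mm/day.

R ≈ 240 mm/day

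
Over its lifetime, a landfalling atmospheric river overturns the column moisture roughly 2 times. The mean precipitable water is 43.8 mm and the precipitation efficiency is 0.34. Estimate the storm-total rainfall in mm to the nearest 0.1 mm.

Each cycle deposits ε × PW = 0.34 × 43.8 = 14.892 mm.
Over 2 cycles: 2 × 14.892 = 29.8 mm.

rainfall ≈ 29.8 mm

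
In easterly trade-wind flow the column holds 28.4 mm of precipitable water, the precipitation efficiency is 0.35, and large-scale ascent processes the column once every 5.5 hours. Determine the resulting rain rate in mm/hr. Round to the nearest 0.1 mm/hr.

Each overturning extracts ε × PW = 0.35 × 28.4 = 9.94 mm.
Rate = ε·PW / τ = 9.94 / 5.5 h = 1.8 mm/hr.

R ≈ 1.8 mm/hr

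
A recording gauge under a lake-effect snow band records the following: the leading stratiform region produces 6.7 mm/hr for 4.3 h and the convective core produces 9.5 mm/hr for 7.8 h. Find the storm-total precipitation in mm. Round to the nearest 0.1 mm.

Total = Σ Rᵢ Δtᵢ = 6.7 × 4.3 + 9.5 × 7.8
      = 28.81 + 74.1 = 102.9 mm.

total ≈ 102.9 mm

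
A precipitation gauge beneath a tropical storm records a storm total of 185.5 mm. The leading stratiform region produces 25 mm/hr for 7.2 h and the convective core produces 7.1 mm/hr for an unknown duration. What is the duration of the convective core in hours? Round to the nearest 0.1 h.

duration ≈ 0.8 h

Known phases: 25 × 7.2 = 180 mm.
Remaining depth = 185.5 − 180 = 5.5 mm.
Duration = 5.5 / 7.1 = 0.8 h.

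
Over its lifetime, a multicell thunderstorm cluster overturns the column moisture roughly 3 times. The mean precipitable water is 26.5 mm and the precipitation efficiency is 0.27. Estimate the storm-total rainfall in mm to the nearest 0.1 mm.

Each cycle deposits ε × PW = 0.27 × 26.5 = 7.155 mm.
Over 3 cycles: 3 × 7.155 = 21.5 mm.

rainfall ≈ 21.5 mm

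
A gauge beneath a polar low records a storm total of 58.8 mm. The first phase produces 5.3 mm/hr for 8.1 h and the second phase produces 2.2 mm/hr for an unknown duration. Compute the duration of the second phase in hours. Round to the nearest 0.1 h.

Known phases: 5.3 × 8.1 = 42.93 mm.
Remaining depth = 58.8 − 42.93 = 15.87 mm.
Duration = 15.87 / 2.2 = 7.2 h.

duration ≈ 7.2 h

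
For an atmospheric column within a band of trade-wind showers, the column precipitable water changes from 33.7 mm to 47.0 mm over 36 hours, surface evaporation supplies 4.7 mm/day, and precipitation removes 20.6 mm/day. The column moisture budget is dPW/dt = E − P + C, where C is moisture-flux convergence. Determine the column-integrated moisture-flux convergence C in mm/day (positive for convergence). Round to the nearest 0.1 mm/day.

dPW/dt = (47.0 − 33.7) mm / (36/24 day) = +8.867 mm/day.
C = dPW/dt − E + P = (+8.867) − 4.7 + 20.6 = 24.8 mm/day.

C ≈ 24.8 mm/day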